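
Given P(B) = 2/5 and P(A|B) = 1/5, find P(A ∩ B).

By definition, P(A|B) = P(A ∩ B) / P(B)
So P(A ∩ B) = P(A|B) × P(B)
= 1/5 × 2/5
= 2/25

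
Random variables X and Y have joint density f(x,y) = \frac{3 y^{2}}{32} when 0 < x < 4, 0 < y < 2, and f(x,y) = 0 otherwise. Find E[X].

f_X(x) = ∫_0^2 \frac{3 y^{2}}{32} dy = \frac{1}{4}
E[X] = ∫_0^4 x × (\frac{1}{4}) dx = 2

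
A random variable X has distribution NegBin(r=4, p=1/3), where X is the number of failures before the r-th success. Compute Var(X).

For X ~ NegBin(r=4, p=1/3), where X is the number of failures before the r-th success:
Var(X) = 24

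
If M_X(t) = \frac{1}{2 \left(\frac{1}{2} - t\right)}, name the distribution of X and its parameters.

The MGF M(t) = \frac{1}{2 \left(\frac{1}{2} - t\right)} is the standard form for the Exponential distribution.
Comparing with the known MGF formula identifies: Exponential(rate λ=1/2)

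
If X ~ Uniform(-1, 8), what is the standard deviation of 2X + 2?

For X ~ Uniform(-1, 8):
Var(X) = \frac{27}{4}
SD(X) = √(Var(X)) = √(\frac{27}{4}) = \frac{3 \sqrt{3}}{2}
SD(2X + 2) = |2| × SD(X) = 2 × \frac{3 \sqrt{3}}{2} = 3 \sqrt{3}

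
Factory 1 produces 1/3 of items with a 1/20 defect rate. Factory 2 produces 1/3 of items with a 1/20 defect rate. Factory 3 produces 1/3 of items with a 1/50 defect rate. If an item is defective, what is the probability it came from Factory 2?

Using Bayes' theorem:
P(F1) = 1/3, P(D|F1) = 1/20
P(F2) = 1/3, P(D|F2) = 1/20
P(F3) = 1/3, P(D|F3) = 1/50
P(D) = P(D|F1)P(F1) + P(D|F2)P(F2) + P(D|F3)P(F3)
     = \frac{1}{25}
P(F2|D) = P(D|F2)P(F2) / P(D)
= \frac{5}{12}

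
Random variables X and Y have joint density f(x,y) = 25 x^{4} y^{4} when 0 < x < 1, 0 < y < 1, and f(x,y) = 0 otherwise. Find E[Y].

E[Y] = ∫_0^1 ∫_0^1 y × f(x,y) dx dy
= \frac{5}{6}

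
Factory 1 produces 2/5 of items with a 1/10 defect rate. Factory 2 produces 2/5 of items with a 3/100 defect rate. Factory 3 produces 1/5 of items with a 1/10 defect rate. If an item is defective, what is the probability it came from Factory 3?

Using Bayes' theorem:
P(F1) = 2/5, P(D|F1) = 1/10
P(F2) = 2/5, P(D|F2) = 3/100
P(F3) = 1/5, P(D|F3) = 1/10
P(D) = P(D|F1)P(F1) + P(D|F2)P(F2) + P(D|F3)P(F3)
     = \frac{9}{125}
P(F3|D) = P(D|F3)P(F3) / P(D)
= \frac{5}{18}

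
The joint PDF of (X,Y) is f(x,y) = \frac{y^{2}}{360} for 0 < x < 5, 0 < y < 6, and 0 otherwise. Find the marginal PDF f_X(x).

f_X(x) = ∫_0^6 f(x,y) dy
= ∫_0^6 \frac{y^{2}}{360} dy
= \frac{1}{5} for 0 < x < 5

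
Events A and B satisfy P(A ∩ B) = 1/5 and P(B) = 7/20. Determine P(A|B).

P(A|B) = P(A ∩ B) / P(B)
= (1/5) / (7/20)
= 4/7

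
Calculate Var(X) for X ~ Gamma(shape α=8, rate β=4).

For X ~ Gamma(shape α=8, rate β=4):
Var(X) = \frac{1}{2}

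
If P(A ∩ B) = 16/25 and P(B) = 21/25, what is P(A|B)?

P(A|B) = P(A ∩ B) / P(B)
= (16/25) / (21/25)
= 16/21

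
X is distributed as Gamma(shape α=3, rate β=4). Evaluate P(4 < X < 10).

P(4 < X < 10) = ∫_{4}^{10} f(x) dx
where f(x) = 32 x^{2} e^{- 4 x}
= \frac{29 \left(-29 + 5 e^{24}\right)}{e^{40}}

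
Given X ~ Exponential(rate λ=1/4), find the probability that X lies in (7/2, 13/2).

P(7/2 < X < 13/2) = ∫_{7/2}^{13/2} f(x) dx
where f(x) = \frac{e^{- \frac{x}{4}}}{4}
= - \frac{1 - e^{\frac{3}{4}}}{e^{\frac{13}{8}}}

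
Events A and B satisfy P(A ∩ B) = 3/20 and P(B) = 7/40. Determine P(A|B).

P(A|B) = P(A ∩ B) / P(B)
= (3/20) / (7/40)
= 6/7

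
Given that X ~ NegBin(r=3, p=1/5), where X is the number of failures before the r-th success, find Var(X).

For X ~ NegBin(r=3, p=1/5), where X is the number of failures before the r-th success:
Var(X) = 60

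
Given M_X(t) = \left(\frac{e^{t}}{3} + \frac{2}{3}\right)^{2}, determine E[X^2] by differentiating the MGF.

To find E[X^2], compute M^(2)(0):
M^(1)(t) = \frac{2 \left(\frac{e^{t}}{3} + \frac{2}{3}\right) e^{t}}{3}
M^(2)(t) = \frac{2 \left(\frac{e^{t}}{3} + \frac{2}{3}\right) e^{t}}{3} + \frac{2 e^{2 t}}{9}
M^(2)(0) = \frac{8}{9}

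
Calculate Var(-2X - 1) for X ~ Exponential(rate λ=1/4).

For X ~ Exponential(rate λ=1/4):
Var(X) = 16
Var(-2X - 1) = (-2)² × Var(X) = 4 × 16 = 64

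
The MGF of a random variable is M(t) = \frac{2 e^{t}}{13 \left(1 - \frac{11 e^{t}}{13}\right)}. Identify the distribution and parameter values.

The MGF M(t) = \frac{2 e^{t}}{13 \left(1 - \frac{11 e^{t}}{13}\right)} is the standard form for the Geometric distribution.
Comparing with the known MGF formula identifies: Geometric(p=2/13), X = trial number of first success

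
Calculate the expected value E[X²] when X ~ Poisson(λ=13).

Using the identity E[X²] = Var(X) + (E[X])²:
E[X] = 13
Var(X) = 13
E[X²] = 13 + (13)²
= 182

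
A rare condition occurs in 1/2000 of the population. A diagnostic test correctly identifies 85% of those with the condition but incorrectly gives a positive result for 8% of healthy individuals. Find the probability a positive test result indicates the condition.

Let D = the rare event, + = positive/flagged.
P(D) = 1/2000
P(+|D) = 85/100 = 17/20
P(+|D') = 8/100 = 2/25
P(+) = P(+|D)P(D) + P(+|D')P(D')
     = \frac{17}{20} × \frac{1}{2000} + \frac{2}{25} × \frac{1999}{2000}
     = \frac{16077}{200000}
P(D|+) = P(+|D)P(D)/P(+) = \frac{85}{16077}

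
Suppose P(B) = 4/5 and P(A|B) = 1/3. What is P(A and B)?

By definition, P(A|B) = P(A ∩ B) / P(B)
So P(A ∩ B) = P(A|B) × P(B)
= 1/3 × 4/5
= 4/15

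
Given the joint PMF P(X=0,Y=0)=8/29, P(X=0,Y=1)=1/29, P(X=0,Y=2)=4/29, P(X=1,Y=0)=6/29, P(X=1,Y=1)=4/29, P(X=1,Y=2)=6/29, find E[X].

First find marginal of X:
P(X=0) = 13/29
P(X=1) = 16/29
E[X] = 0 × 13/29 + 1 × 16/29 = 16/29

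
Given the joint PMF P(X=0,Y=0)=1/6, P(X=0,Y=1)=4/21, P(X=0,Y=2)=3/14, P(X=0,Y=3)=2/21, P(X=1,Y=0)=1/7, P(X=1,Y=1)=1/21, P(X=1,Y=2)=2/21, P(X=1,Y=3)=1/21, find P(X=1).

P(X=1) = P(X=1,Y=0) + P(X=1,Y=1) + P(X=1,Y=2) + P(X=1,Y=3)
= 1/7 + 1/21 + 2/21 + 1/21
= 1/3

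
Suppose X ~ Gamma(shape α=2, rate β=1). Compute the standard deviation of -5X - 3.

For X ~ Gamma(shape α=2, rate β=1):
Var(X) = 2
SD(X) = √(Var(X)) = √(2) = \sqrt{2}
SD(-5X - 3) = |-5| × SD(X) = 5 × \sqrt{2} = 5 \sqrt{2}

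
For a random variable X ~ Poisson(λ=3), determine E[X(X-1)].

E[X(X-1)] = E[X² - X] = E[X²] - E[X]
E[X] = 3
E[X²] = Var(X) + (E[X])² = 3 + (3)² = 12
E[X(X-1)] = 12 - 3 = 9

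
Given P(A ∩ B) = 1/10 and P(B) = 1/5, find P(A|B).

P(A|B) = P(A ∩ B) / P(B)
= (1/10) / (1/5)
= 1/2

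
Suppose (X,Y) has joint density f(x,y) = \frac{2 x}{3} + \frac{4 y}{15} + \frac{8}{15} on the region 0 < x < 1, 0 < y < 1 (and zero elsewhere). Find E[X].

E[X] = ∫_0^1 ∫_0^1 x × f(x,y) dy dx
= ∫_0^1 ∫_0^1 x × (\frac{2 x}{3} + \frac{4 y}{15} + \frac{8}{15}) dy dx
= \frac{5}{9}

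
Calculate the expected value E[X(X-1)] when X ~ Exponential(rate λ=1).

E[X(X-1)] = E[X² - X] = E[X²] - E[X]
E[X] = 1
E[X²] = Var(X) + (E[X])² = 1 + (1)² = 2
E[X(X-1)] = 2 - 1 = 1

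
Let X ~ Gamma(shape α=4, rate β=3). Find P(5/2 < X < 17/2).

P(5/2 < X < 17/2) = ∫_{5/2}^{17/2} f(x) dx
where f(x) = \frac{27 x^{3} e^{- 3 x}}{2}
= \frac{-49843 + 1711 e^{18}}{16 e^{\frac{51}{2}}}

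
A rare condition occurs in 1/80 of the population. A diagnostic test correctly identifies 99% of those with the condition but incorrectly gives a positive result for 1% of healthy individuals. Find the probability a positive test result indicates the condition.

Let D = the rare event, + = positive/flagged.
P(D) = 1/80
P(+|D) = 99/100
P(+|D') = 1/100
P(+) = P(+|D)P(D) + P(+|D')P(D')
     = \frac{99}{100} × \frac{1}{80} + \frac{1}{100} × \frac{79}{80}
     = \frac{89}{4000}
P(D|+) = P(+|D)P(D)/P(+) = \frac{99}{178}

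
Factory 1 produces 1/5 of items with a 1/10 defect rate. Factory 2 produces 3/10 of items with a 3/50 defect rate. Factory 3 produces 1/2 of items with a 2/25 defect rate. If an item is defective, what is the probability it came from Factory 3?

Using Bayes' theorem:
P(F1) = 1/5, P(D|F1) = 1/10
P(F2) = 3/10, P(D|F2) = 3/50
P(F3) = 1/2, P(D|F3) = 2/25
P(D) = P(D|F1)P(F1) + P(D|F2)P(F2) + P(D|F3)P(F3)
     = \frac{39}{500}
P(F3|D) = P(D|F3)P(F3) / P(D)
= \frac{20}{39}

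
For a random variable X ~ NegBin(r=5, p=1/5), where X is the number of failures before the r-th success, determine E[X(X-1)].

E[X(X-1)] = E[X² - X] = E[X²] - E[X]
E[X] = 20
E[X²] = Var(X) + (E[X])² = 100 + (20)² = 500
E[X(X-1)] = 500 - 20 = 480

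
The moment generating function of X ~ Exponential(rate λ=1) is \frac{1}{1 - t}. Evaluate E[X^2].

To find E[X^2], compute M^(2)(0):
M^(1)(t) = \frac{1}{\left(1 - t\right)^{2}}
M^(2)(t) = \frac{2}{\left(1 - t\right)^{3}}
M^(2)(0) = 2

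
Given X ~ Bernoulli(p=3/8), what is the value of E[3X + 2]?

For X ~ Bernoulli(p=3/8):
E[X] = \frac{3}{8}
E[3X + 2] = 3 × E[X] + 2 = \frac{25}{8}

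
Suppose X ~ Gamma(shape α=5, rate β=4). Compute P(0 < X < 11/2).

P(0 < X < 11/2) = ∫_{0}^{11/2} f(x) dx
where f(x) = \frac{128 x^{4} e^{- 4 x}}{3}
= 1 - \frac{35401}{3 e^{22}}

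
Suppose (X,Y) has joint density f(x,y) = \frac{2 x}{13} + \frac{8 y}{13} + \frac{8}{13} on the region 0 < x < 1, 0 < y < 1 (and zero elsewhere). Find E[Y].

E[Y] = ∫_0^1 ∫_0^1 y × f(x,y) dx dy
= \frac{43}{78}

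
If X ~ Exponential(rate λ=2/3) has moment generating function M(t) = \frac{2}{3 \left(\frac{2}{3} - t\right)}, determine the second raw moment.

To find E[X^2], compute M^(2)(0):
M^(1)(t) = \frac{2}{3 \left(\frac{2}{3} - t\right)^{2}}
M^(2)(t) = \frac{4}{3 \left(\frac{2}{3} - t\right)^{3}}
M^(2)(0) = \frac{9}{2}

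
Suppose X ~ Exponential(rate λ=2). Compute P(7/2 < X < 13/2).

P(7/2 < X < 13/2) = ∫_{7/2}^{13/2} f(x) dx
where f(x) = 2 e^{- 2 x}
= - \frac{1 - e^{6}}{e^{13}}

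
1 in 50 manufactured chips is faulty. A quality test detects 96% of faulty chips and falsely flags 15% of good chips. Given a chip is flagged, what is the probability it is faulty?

Let D = the rare event, + = positive/flagged.
P(D) = 1/50
P(+|D) = 96/100 = 24/25
P(+|D') = 15/100 = 3/20
P(+) = P(+|D)P(D) + P(+|D')P(D')
     = \frac{24}{25} × \frac{1}{50} + \frac{3}{20} × \frac{49}{50}
     = \frac{831}{5000}
P(D|+) = P(+|D)P(D)/P(+) = \frac{32}{277}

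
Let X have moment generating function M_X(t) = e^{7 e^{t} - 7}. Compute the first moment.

To find E[X], compute M^(1)(0):
M^(1)(t) = 7 e^{t} e^{7 e^{t} - 7}
M^(1)(0) = 7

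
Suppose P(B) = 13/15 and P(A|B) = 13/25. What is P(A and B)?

By definition, P(A|B) = P(A ∩ B) / P(B)
So P(A ∩ B) = P(A|B) × P(B)
= 13/25 × 13/15
= 169/375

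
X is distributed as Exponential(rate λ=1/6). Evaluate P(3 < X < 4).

P(3 < X < 4) = ∫_{3}^{4} f(x) dx
where f(x) = \frac{e^{- \frac{x}{6}}}{6}
= - \frac{1}{e^{\frac{2}{3}}} + e^{- \frac{1}{2}}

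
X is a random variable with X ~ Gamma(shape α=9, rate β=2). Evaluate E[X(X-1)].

E[X(X-1)] = E[X² - X] = E[X²] - E[X]
E[X] = \frac{9}{2}
E[X²] = Var(X) + (E[X])² = \frac{9}{4} + (\frac{9}{2})² = \frac{45}{2}
E[X(X-1)] = \frac{45}{2} - \frac{9}{2} = 18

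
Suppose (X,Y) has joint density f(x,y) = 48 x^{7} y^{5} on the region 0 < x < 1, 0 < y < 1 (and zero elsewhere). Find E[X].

E[X] = ∫_0^1 ∫_0^1 x × f(x,y) dy dx
= ∫_0^1 ∫_0^1 x × (48 x^{7} y^{5}) dy dx
= \frac{8}{9}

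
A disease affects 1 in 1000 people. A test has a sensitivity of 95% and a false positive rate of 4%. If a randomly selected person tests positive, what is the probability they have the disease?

Let D = the rare event, + = positive/flagged.
P(D) = 1/1000
P(+|D) = 95/100 = 19/20
P(+|D') = 4/100 = 1/25
P(+) = P(+|D)P(D) + P(+|D')P(D')
     = \frac{19}{20} × \frac{1}{1000} + \frac{1}{25} × \frac{999}{1000}
     = \frac{4091}{100000}
P(D|+) = P(+|D)P(D)/P(+) = \frac{95}{4091}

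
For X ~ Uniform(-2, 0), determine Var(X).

For X ~ Uniform(-2, 0):
Var(X) = \frac{1}{3}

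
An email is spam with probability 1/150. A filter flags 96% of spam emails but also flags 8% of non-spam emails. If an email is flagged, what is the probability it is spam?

Let D = the rare event, + = positive/flagged.
P(D) = 1/150
P(+|D) = 96/100 = 24/25
P(+|D') = 8/100 = 2/25
P(+) = P(+|D)P(D) + P(+|D')P(D')
     = \frac{24}{25} × \frac{1}{150} + \frac{2}{25} × \frac{149}{150}
     = \frac{161}{1875}
P(D|+) = P(+|D)P(D)/P(+) = \frac{12}{161}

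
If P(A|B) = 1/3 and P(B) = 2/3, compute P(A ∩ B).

By definition, P(A|B) = P(A ∩ B) / P(B)
So P(A ∩ B) = P(A|B) × P(B)
= 1/3 × 2/3
= 2/9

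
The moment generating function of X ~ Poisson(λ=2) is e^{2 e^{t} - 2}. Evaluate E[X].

To find E[X], compute M^(1)(0):
M^(1)(t) = 2 e^{t} e^{2 e^{t} - 2}
M^(1)(0) = 2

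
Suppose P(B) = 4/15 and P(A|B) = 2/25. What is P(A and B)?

By definition, P(A|B) = P(A ∩ B) / P(B)
So P(A ∩ B) = P(A|B) × P(B)
= 2/25 × 4/15
= 8/375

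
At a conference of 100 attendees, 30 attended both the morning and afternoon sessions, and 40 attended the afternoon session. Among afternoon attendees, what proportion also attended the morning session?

P(A ∩ B) = 30/100 = 3/10
P(B) = 40/100 = 2/5
P(A|B) = P(A ∩ B) / P(B) = (3/10) / (2/5) = 3/4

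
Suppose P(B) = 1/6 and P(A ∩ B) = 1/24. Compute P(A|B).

P(A|B) = P(A ∩ B) / P(B)
= (1/24) / (1/6)
= 1/4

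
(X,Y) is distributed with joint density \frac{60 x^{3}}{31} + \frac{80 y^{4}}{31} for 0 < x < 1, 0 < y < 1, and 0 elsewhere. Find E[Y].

E[Y] = ∫_0^1 ∫_0^1 y × f(x,y) dx dy
= \frac{125}{186}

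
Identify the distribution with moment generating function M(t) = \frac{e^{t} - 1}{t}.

The MGF M(t) = \frac{e^{t} - 1}{t} is the standard form for the Uniform distribution.
Comparing with the known MGF formula identifies: Uniform(0, 1)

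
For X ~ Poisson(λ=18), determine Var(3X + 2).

For X ~ Poisson(λ=18):
Var(X) = 18
Var(3X + 2) = (3)² × Var(X) = 9 × 18 = 162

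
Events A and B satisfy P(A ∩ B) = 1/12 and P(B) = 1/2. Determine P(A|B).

P(A|B) = P(A ∩ B) / P(B)
= (1/12) / (1/2)
= 1/6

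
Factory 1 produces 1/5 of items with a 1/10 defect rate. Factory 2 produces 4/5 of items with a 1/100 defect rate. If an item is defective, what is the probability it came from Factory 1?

Using Bayes' theorem:
P(F1) = 1/5, P(D|F1) = 1/10
P(F2) = 4/5, P(D|F2) = 1/100
P(D) = P(D|F1)P(F1) + P(D|F2)P(F2)
     = \frac{7}{250}
P(F1|D) = P(D|F1)P(F1) / P(D)
= \frac{5}{7}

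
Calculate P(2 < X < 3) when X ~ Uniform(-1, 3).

P(2 < X < 3) = ∫_{2}^{3} f(x) dx
where f(x) = \frac{1}{4}
= \frac{1}{4}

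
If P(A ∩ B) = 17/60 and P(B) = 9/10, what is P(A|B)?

P(A|B) = P(A ∩ B) / P(B)
= (17/60) / (9/10)
= 17/54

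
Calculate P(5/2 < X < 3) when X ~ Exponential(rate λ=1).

P(5/2 < X < 3) = ∫_{5/2}^{3} f(x) dx
where f(x) = e^{- x}
= - \frac{1}{e^{3}} + e^{- \frac{5}{2}}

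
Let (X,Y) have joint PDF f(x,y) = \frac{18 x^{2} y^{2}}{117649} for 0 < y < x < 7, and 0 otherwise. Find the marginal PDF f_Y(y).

f_Y(y) = ∫_y^7 \frac{18 x^{2} y^{2}}{117649} dx = \frac{6 y^{2} \left(343 - y^{3}\right)}{117649}
for 0 < y < 7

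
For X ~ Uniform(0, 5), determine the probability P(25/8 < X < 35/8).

P(25/8 < X < 35/8) = ∫_{25/8}^{35/8} f(x) dx
where f(x) = \frac{1}{5}
= \frac{1}{4}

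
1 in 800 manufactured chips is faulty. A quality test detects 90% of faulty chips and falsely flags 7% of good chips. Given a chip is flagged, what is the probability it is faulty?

Let D = the rare event, + = positive/flagged.
P(D) = 1/800
P(+|D) = 90/100 = 9/10
P(+|D') = 7/100
P(+) = P(+|D)P(D) + P(+|D')P(D')
     = \frac{9}{10} × \frac{1}{800} + \frac{7}{100} × \frac{799}{800}
     = \frac{5683}{80000}
P(D|+) = P(+|D)P(D)/P(+) = \frac{90}{5683}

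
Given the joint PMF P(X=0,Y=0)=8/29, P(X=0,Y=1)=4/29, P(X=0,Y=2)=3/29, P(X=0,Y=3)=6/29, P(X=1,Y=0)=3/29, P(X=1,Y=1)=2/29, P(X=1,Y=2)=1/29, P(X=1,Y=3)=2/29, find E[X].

First find marginal of X:
P(X=0) = 21/29
P(X=1) = 8/29
E[X] = 0 × 21/29 + 1 × 8/29 = 8/29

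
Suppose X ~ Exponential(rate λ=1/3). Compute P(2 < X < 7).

P(2 < X < 7) = ∫_{2}^{7} f(x) dx
where f(x) = \frac{e^{- \frac{x}{3}}}{3}
= - \frac{1 - e^{\frac{5}{3}}}{e^{\frac{7}{3}}}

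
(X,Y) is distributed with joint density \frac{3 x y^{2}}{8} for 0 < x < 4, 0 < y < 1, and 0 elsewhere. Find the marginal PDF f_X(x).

f_X(x) = ∫_0^1 f(x,y) dy
= ∫_0^1 \frac{3 x y^{2}}{8} dy
= \frac{x}{8} for 0 < x < 4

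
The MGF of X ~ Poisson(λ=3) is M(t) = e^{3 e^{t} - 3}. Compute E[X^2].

To find E[X^2], compute M^(2)(0):
M^(1)(t) = 3 e^{t} e^{3 e^{t} - 3}
M^(2)(t) = 9 e^{2 t} e^{3 e^{t} - 3} + 3 e^{t} e^{3 e^{t} - 3}
M^(2)(0) = 12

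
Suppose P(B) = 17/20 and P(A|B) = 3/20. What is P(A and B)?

By definition, P(A|B) = P(A ∩ B) / P(B)
So P(A ∩ B) = P(A|B) × P(B)
= 3/20 × 17/20
= 51/400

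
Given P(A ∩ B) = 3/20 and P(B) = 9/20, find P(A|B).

P(A|B) = P(A ∩ B) / P(B)
= (3/20) / (9/20)
= 1/3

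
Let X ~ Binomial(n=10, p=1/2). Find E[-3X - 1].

For X ~ Binomial(n=10, p=1/2):
E[X] = 5
E[-3X - 1] = -3 × E[X] - 1 = -16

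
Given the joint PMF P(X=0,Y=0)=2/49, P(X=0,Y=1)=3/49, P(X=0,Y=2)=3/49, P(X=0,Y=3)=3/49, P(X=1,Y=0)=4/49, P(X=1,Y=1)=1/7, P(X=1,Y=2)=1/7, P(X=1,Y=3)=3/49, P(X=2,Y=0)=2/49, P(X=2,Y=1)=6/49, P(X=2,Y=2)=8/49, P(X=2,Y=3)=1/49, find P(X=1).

P(X=1) = P(X=1,Y=0) + P(X=1,Y=1) + P(X=1,Y=2) + P(X=1,Y=3)
= 4/49 + 1/7 + 1/7 + 3/49
= 3/7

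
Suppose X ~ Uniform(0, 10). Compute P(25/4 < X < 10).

P(25/4 < X < 10) = ∫_{25/4}^{10} f(x) dx
where f(x) = \frac{1}{10}
= \frac{3}{8}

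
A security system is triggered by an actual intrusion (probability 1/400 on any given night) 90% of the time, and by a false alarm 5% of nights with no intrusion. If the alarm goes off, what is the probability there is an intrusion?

Let D = the rare event, + = positive/flagged.
P(D) = 1/400
P(+|D) = 90/100 = 9/10
P(+|D') = 5/100 = 1/20
P(+) = P(+|D)P(D) + P(+|D')P(D')
     = \frac{9}{10} × \frac{1}{400} + \frac{1}{20} × \frac{399}{400}
     = \frac{417}{8000}
P(D|+) = P(+|D)P(D)/P(+) = \frac{6}{139}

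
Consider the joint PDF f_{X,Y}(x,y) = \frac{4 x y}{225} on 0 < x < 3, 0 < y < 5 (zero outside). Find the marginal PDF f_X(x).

f_X(x) = ∫_0^5 f(x,y) dy
= ∫_0^5 \frac{4 x y}{225} dy
= \frac{2 x}{9} for 0 < x < 3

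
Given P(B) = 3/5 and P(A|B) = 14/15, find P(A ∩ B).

By definition, P(A|B) = P(A ∩ B) / P(B)
So P(A ∩ B) = P(A|B) × P(B)
= 14/15 × 3/5
= 14/25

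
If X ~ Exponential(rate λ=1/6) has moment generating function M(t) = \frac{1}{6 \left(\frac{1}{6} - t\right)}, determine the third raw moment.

To find E[X^3], compute M^(3)(0):
M^(1)(t) = \frac{1}{6 \left(\frac{1}{6} - t\right)^{2}}
M^(2)(t) = \frac{1}{3 \left(\frac{1}{6} - t\right)^{3}}
M^(3)(t) = \frac{1}{\left(\frac{1}{6} - t\right)^{4}}
M^(3)(0) = 1296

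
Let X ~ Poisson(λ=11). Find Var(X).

For X ~ Poisson(λ=11):
Var(X) = 11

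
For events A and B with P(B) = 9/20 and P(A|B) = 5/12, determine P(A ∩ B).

By definition, P(A|B) = P(A ∩ B) / P(B)
So P(A ∩ B) = P(A|B) × P(B)
= 5/12 × 9/20
= 3/16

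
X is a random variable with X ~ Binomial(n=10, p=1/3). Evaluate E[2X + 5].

For X ~ Binomial(n=10, p=1/3):
E[X] = \frac{10}{3}
E[2X + 5] = 2 × E[X] + 5 = \frac{35}{3}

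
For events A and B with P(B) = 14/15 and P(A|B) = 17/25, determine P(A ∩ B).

By definition, P(A|B) = P(A ∩ B) / P(B)
So P(A ∩ B) = P(A|B) × P(B)
= 17/25 × 14/15
= 238/375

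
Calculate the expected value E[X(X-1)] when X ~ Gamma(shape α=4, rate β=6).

E[X(X-1)] = E[X² - X] = E[X²] - E[X]
E[X] = \frac{2}{3}
E[X²] = Var(X) + (E[X])² = \frac{1}{9} + (\frac{2}{3})² = \frac{5}{9}
E[X(X-1)] = \frac{5}{9} - \frac{2}{3} = - \frac{1}{9}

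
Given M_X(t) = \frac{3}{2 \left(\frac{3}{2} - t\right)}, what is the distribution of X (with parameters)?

The MGF M(t) = \frac{3}{2 \left(\frac{3}{2} - t\right)} is the standard form for the Exponential distribution.
Comparing with the known MGF formula identifies: Exponential(rate λ=3/2)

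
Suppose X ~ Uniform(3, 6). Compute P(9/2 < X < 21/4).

P(9/2 < X < 21/4) = ∫_{9/2}^{21/4} f(x) dx
where f(x) = \frac{1}{3}
= \frac{1}{4}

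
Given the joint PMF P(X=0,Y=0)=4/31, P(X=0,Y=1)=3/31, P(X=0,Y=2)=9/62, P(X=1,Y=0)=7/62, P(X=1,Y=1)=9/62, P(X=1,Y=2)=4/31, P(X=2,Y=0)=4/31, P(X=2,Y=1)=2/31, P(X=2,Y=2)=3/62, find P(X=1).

P(X=1) = P(X=1,Y=0) + P(X=1,Y=1) + P(X=1,Y=2)
= 7/62 + 9/62 + 4/31
= 12/31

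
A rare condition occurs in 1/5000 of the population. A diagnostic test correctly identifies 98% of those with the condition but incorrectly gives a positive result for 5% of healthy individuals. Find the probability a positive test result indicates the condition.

Let D = the rare event, + = positive/flagged.
P(D) = 1/5000
P(+|D) = 98/100 = 49/50
P(+|D') = 5/100 = 1/20
P(+) = P(+|D)P(D) + P(+|D')P(D')
     = \frac{49}{50} × \frac{1}{5000} + \frac{1}{20} × \frac{4999}{5000}
     = \frac{25093}{500000}
P(D|+) = P(+|D)P(D)/P(+) = \frac{98}{25093}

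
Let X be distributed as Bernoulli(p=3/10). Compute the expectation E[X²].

Using the identity E[X²] = Var(X) + (E[X])²:
E[X] = \frac{3}{10}
Var(X) = \frac{21}{100}
E[X²] = \frac{21}{100} + (\frac{3}{10})²
= \frac{3}{10}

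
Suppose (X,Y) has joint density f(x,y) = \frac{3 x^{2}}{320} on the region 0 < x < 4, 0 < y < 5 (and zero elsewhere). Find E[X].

f_X(x) = ∫_0^5 \frac{3 x^{2}}{320} dy = \frac{3 x^{2}}{64}
E[X] = ∫_0^4 x × (\frac{3 x^{2}}{64}) dx = 3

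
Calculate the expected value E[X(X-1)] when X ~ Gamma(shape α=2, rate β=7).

E[X(X-1)] = E[X² - X] = E[X²] - E[X]
E[X] = \frac{2}{7}
E[X²] = Var(X) + (E[X])² = \frac{2}{49} + (\frac{2}{7})² = \frac{6}{49}
E[X(X-1)] = \frac{6}{49} - \frac{2}{7} = - \frac{8}{49}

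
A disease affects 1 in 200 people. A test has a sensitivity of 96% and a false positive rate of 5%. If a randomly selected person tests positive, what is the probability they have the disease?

Let D = the rare event, + = positive/flagged.
P(D) = 1/200
P(+|D) = 96/100 = 24/25
P(+|D') = 5/100 = 1/20
P(+) = P(+|D)P(D) + P(+|D')P(D')
     = \frac{24}{25} × \frac{1}{200} + \frac{1}{20} × \frac{199}{200}
     = \frac{1091}{20000}
P(D|+) = P(+|D)P(D)/P(+) = \frac{96}{1091}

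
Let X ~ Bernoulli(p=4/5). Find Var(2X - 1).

For X ~ Bernoulli(p=4/5):
Var(X) = \frac{4}{25}
Var(2X - 1) = (2)² × Var(X) = 4 × \frac{4}{25} = \frac{16}{25}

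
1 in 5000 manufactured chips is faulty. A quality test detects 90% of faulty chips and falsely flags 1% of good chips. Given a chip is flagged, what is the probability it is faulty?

Let D = the rare event, + = positive/flagged.
P(D) = 1/5000
P(+|D) = 90/100 = 9/10
P(+|D') = 1/100
P(+) = P(+|D)P(D) + P(+|D')P(D')
     = \frac{9}{10} × \frac{1}{5000} + \frac{1}{100} × \frac{4999}{5000}
     = \frac{5089}{500000}
P(D|+) = P(+|D)P(D)/P(+) = \frac{90}{5089}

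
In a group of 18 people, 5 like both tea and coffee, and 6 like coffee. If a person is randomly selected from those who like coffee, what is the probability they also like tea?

P(A ∩ B) = 5/18
P(B) = 6/18 = 1/3
P(A|B) = P(A ∩ B) / P(B) = (5/18) / (1/3) = 5/6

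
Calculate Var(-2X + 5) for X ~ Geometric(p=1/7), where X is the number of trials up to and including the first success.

For X ~ Geometric(p=1/7), where X is the number of trials up to and including the first success:
Var(X) = 42
Var(-2X + 5) = (-2)² × Var(X) = 4 × 42 = 168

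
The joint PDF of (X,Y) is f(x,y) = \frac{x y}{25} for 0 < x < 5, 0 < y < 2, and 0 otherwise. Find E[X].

f_X(x) = ∫_0^2 \frac{x y}{25} dy = \frac{2 x}{25}
E[X] = ∫_0^5 x × (\frac{2 x}{25}) dx = \frac{10}{3}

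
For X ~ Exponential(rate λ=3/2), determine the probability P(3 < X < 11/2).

P(3 < X < 11/2) = ∫_{3}^{11/2} f(x) dx
where f(x) = \frac{3 e^{- \frac{3 x}{2}}}{2}
= - \frac{1}{e^{\frac{33}{4}}} + e^{- \frac{9}{2}}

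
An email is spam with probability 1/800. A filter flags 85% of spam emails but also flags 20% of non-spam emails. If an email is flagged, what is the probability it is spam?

Let D = the rare event, + = positive/flagged.
P(D) = 1/800
P(+|D) = 85/100 = 17/20
P(+|D') = 20/100 = 1/5
P(+) = P(+|D)P(D) + P(+|D')P(D')
     = \frac{17}{20} × \frac{1}{800} + \frac{1}{5} × \frac{799}{800}
     = \frac{3213}{16000}
P(D|+) = P(+|D)P(D)/P(+) = \frac{1}{189}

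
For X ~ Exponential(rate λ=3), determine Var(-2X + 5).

For X ~ Exponential(rate λ=3):
Var(X) = \frac{1}{9}
Var(-2X + 5) = (-2)² × Var(X) = 4 × \frac{1}{9} = \frac{4}{9}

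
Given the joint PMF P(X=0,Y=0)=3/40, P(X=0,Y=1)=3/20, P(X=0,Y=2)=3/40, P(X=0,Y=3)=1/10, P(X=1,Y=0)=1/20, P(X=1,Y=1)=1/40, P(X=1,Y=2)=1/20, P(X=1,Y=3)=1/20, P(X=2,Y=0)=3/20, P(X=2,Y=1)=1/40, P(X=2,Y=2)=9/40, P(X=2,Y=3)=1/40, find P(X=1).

P(X=1) = P(X=1,Y=0) + P(X=1,Y=1) + P(X=1,Y=2) + P(X=1,Y=3)
= 1/20 + 1/40 + 1/20 + 1/20
= 7/40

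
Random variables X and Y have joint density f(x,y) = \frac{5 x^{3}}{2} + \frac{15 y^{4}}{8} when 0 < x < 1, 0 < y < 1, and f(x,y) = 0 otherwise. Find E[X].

E[X] = ∫_0^1 ∫_0^1 x × f(x,y) dy dx
= ∫_0^1 ∫_0^1 x × (\frac{5 x^{3}}{2} + \frac{15 y^{4}}{8}) dy dx
= \frac{11}{16}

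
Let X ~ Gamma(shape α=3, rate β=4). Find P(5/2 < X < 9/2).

P(5/2 < X < 9/2) = ∫_{5/2}^{9/2} f(x) dx
where f(x) = 32 x^{2} e^{- 4 x}
= \frac{-181 + 61 e^{8}}{e^{18}}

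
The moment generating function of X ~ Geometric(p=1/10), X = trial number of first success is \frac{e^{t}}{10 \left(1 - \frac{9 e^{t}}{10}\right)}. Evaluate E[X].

To find E[X], compute M^(1)(0):
M^(1)(t) = \frac{e^{t}}{10 \left(1 - \frac{9 e^{t}}{10}\right)} + \frac{9 e^{2 t}}{100 \left(1 - \frac{9 e^{t}}{10}\right)^{2}}
M^(1)(0) = 10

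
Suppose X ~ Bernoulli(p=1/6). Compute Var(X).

For X ~ Bernoulli(p=1/6):
Var(X) = \frac{5}{36}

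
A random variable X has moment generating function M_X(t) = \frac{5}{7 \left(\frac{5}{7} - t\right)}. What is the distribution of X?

The MGF M(t) = \frac{5}{7 \left(\frac{5}{7} - t\right)} is the standard form for the Exponential distribution.
Comparing with the known MGF formula identifies: Exponential(rate λ=5/7)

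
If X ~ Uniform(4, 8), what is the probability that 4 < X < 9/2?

P(4 < X < 9/2) = ∫_{4}^{9/2} f(x) dx
where f(x) = \frac{1}{4}
= \frac{1}{8}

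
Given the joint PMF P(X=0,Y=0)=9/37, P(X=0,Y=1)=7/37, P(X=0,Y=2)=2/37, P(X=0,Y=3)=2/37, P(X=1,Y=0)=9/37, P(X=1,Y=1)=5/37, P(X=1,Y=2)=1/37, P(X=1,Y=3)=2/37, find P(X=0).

P(X=0) = P(X=0,Y=0) + P(X=0,Y=1) + P(X=0,Y=2) + P(X=0,Y=3)
= 9/37 + 7/37 + 2/37 + 2/37
= 20/37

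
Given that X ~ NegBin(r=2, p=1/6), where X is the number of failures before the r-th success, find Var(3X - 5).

For X ~ NegBin(r=2, p=1/6), where X is the number of failures before the r-th success:
Var(X) = 60
Var(3X - 5) = (3)² × Var(X) = 9 × 60 = 540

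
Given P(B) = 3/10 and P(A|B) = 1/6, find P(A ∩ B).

By definition, P(A|B) = P(A ∩ B) / P(B)
So P(A ∩ B) = P(A|B) × P(B)
= 1/6 × 3/10
= 1/20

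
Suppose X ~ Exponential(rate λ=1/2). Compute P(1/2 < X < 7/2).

P(1/2 < X < 7/2) = ∫_{1/2}^{7/2} f(x) dx
where f(x) = \frac{e^{- \frac{x}{2}}}{2}
= - \frac{1 - e^{\frac{3}{2}}}{e^{\frac{7}{4}}}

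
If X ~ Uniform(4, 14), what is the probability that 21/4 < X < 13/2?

P(21/4 < X < 13/2) = ∫_{21/4}^{13/2} f(x) dx
where f(x) = \frac{1}{10}
= \frac{1}{8}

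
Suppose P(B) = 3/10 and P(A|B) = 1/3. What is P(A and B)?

By definition, P(A|B) = P(A ∩ B) / P(B)
So P(A ∩ B) = P(A|B) × P(B)
= 1/3 × 3/10
= 1/10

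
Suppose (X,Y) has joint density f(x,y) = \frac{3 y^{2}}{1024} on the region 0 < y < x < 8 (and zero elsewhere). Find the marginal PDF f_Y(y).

f_Y(y) = ∫_y^8 \frac{3 y^{2}}{1024} dx = \frac{3 y^{2} \left(8 - y\right)}{1024}
for 0 < y < 8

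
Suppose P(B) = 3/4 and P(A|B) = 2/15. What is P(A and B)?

By definition, P(A|B) = P(A ∩ B) / P(B)
So P(A ∩ B) = P(A|B) × P(B)
= 2/15 × 3/4
= 1/10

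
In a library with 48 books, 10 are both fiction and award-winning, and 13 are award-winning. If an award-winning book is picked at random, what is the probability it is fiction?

P(A ∩ B) = 10/48 = 5/24
P(B) = 13/48
P(A|B) = P(A ∩ B) / P(B) = (5/24) / (13/48) = 10/13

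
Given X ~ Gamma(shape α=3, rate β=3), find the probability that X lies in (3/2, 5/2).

P(3/2 < X < 5/2) = ∫_{3/2}^{5/2} f(x) dx
where f(x) = \frac{27 x^{2} e^{- 3 x}}{2}
= \frac{-293 + 125 e^{3}}{8 e^{\frac{15}{2}}}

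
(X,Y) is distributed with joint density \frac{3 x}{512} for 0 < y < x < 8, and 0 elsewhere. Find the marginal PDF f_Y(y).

f_Y(y) = ∫_y^8 \frac{3 x}{512} dx = \frac{3}{16} - \frac{3 y^{2}}{1024}
for 0 < y < 8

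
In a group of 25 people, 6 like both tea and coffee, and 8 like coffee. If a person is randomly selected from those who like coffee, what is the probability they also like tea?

P(A ∩ B) = 6/25
P(B) = 8/25
P(A|B) = P(A ∩ B) / P(B) = (6/25) / (8/25) = 3/4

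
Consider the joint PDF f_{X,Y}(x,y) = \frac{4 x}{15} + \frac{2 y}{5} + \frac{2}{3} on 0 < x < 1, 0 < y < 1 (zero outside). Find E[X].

E[X] = ∫_0^1 ∫_0^1 x × f(x,y) dy dx
= ∫_0^1 ∫_0^1 x × (\frac{4 x}{15} + \frac{2 y}{5} + \frac{2}{3}) dy dx
= \frac{47}{90}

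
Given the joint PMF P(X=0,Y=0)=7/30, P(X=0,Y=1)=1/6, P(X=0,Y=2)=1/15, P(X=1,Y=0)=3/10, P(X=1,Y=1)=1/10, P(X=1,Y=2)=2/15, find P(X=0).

P(X=0) = P(X=0,Y=0) + P(X=0,Y=1) + P(X=0,Y=2)
= 7/30 + 1/6 + 1/15
= 7/15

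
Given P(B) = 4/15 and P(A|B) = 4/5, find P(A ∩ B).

By definition, P(A|B) = P(A ∩ B) / P(B)
So P(A ∩ B) = P(A|B) × P(B)
= 4/5 × 4/15
= 16/75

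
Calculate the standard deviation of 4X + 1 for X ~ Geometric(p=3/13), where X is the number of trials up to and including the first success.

For X ~ Geometric(p=3/13), where X is the number of trials up to and including the first success:
Var(X) = \frac{130}{9}
SD(X) = √(Var(X)) = √(\frac{130}{9}) = \frac{\sqrt{130}}{3}
SD(4X + 1) = |4| × SD(X) = 4 × \frac{\sqrt{130}}{3} = \frac{4 \sqrt{130}}{3}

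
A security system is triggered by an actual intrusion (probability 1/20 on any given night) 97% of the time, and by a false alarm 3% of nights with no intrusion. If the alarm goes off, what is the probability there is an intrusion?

Let D = the rare event, + = positive/flagged.
P(D) = 1/20
P(+|D) = 97/100
P(+|D') = 3/100
P(+) = P(+|D)P(D) + P(+|D')P(D')
     = \frac{97}{100} × \frac{1}{20} + \frac{3}{100} × \frac{19}{20}
     = \frac{77}{1000}
P(D|+) = P(+|D)P(D)/P(+) = \frac{97}{154}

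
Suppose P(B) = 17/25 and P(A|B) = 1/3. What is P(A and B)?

By definition, P(A|B) = P(A ∩ B) / P(B)
So P(A ∩ B) = P(A|B) × P(B)
= 1/3 × 17/25
= 17/75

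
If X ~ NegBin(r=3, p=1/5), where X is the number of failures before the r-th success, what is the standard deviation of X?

For X ~ NegBin(r=3, p=1/5), where X is the number of failures before the r-th success:
Var(X) = 60
SD(X) = √(Var(X)) = √(60) = 2 \sqrt{15}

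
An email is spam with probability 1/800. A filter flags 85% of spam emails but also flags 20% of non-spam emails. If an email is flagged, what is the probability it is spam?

Let D = the rare event, + = positive/flagged.
P(D) = 1/800
P(+|D) = 85/100 = 17/20
P(+|D') = 20/100 = 1/5
P(+) = P(+|D)P(D) + P(+|D')P(D')
     = \frac{17}{20} × \frac{1}{800} + \frac{1}{5} × \frac{799}{800}
     = \frac{3213}{16000}
P(D|+) = P(+|D)P(D)/P(+) = \frac{1}{189}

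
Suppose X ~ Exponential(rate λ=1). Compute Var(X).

For X ~ Exponential(rate λ=1):
Var(X) = 1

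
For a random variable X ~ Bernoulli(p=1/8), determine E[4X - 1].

For X ~ Bernoulli(p=1/8):
E[X] = \frac{1}{8}
E[4X - 1] = 4 × E[X] - 1 = - \frac{1}{2}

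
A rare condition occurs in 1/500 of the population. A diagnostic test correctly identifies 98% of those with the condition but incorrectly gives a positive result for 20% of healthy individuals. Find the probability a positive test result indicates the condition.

Let D = the rare event, + = positive/flagged.
P(D) = 1/500
P(+|D) = 98/100 = 49/50
P(+|D') = 20/100 = 1/5
P(+) = P(+|D)P(D) + P(+|D')P(D')
     = \frac{49}{50} × \frac{1}{500} + \frac{1}{5} × \frac{499}{500}
     = \frac{5039}{25000}
P(D|+) = P(+|D)P(D)/P(+) = \frac{49}{5039}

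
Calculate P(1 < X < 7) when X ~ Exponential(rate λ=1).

P(1 < X < 7) = ∫_{1}^{7} f(x) dx
where f(x) = e^{- x}
= - \frac{1 - e^{6}}{e^{7}}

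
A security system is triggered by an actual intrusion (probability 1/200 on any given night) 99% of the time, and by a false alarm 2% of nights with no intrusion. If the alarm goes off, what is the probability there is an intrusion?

Let D = the rare event, + = positive/flagged.
P(D) = 1/200
P(+|D) = 99/100
P(+|D') = 2/100 = 1/50
P(+) = P(+|D)P(D) + P(+|D')P(D')
     = \frac{99}{100} × \frac{1}{200} + \frac{1}{50} × \frac{199}{200}
     = \frac{497}{20000}
P(D|+) = P(+|D)P(D)/P(+) = \frac{99}{497}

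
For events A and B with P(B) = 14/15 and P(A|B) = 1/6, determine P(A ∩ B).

By definition, P(A|B) = P(A ∩ B) / P(B)
So P(A ∩ B) = P(A|B) × P(B)
= 1/6 × 14/15
= 7/45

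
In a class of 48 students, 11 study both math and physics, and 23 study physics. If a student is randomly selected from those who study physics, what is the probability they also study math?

P(A ∩ B) = 11/48
P(B) = 23/48
P(A|B) = P(A ∩ B) / P(B) = (11/48) / (23/48) = 11/23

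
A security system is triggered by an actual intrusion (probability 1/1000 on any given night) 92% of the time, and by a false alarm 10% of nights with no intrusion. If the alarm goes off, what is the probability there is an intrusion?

Let D = the rare event, + = positive/flagged.
P(D) = 1/1000
P(+|D) = 92/100 = 23/25
P(+|D') = 10/100 = 1/10
P(+) = P(+|D)P(D) + P(+|D')P(D')
     = \frac{23}{25} × \frac{1}{1000} + \frac{1}{10} × \frac{999}{1000}
     = \frac{5041}{50000}
P(D|+) = P(+|D)P(D)/P(+) = \frac{46}{5041}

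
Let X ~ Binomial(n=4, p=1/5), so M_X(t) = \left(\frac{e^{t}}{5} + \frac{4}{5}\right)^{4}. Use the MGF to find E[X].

To find E[X], compute M^(1)(0):
M^(1)(t) = \frac{4 \left(\frac{e^{t}}{5} + \frac{4}{5}\right)^{3} e^{t}}{5}
M^(1)(0) = \frac{4}{5}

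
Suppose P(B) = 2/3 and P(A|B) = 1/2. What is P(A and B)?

By definition, P(A|B) = P(A ∩ B) / P(B)
So P(A ∩ B) = P(A|B) × P(B)
= 1/2 × 2/3
= 1/3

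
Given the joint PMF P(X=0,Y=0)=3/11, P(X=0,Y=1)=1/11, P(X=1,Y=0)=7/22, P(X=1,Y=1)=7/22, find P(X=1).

P(X=1) = P(X=1,Y=0) + P(X=1,Y=1)
= 7/22 + 7/22
= 7/11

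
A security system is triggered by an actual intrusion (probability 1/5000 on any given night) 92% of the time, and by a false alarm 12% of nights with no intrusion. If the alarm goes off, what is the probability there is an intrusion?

Let D = the rare event, + = positive/flagged.
P(D) = 1/5000
P(+|D) = 92/100 = 23/25
P(+|D') = 12/100 = 3/25
P(+) = P(+|D)P(D) + P(+|D')P(D')
     = \frac{23}{25} × \frac{1}{5000} + \frac{3}{25} × \frac{4999}{5000}
     = \frac{751}{6250}
P(D|+) = P(+|D)P(D)/P(+) = \frac{23}{15020}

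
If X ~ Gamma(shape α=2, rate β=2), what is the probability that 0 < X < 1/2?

P(0 < X < 1/2) = ∫_{0}^{1/2} f(x) dx
where f(x) = 4 x e^{- 2 x}
= 1 - \frac{2}{e}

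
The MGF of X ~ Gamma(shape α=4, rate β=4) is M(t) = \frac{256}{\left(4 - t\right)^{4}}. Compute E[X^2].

To find E[X^2], compute M^(2)(0):
M^(1)(t) = \frac{1024}{\left(4 - t\right)^{5}}
M^(2)(t) = \frac{5120}{\left(4 - t\right)^{6}}
M^(2)(0) = \frac{5}{4}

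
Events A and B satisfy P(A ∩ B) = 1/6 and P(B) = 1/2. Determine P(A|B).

P(A|B) = P(A ∩ B) / P(B)
= (1/6) / (1/2)
= 1/3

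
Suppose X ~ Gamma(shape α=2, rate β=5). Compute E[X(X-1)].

E[X(X-1)] = E[X² - X] = E[X²] - E[X]
E[X] = \frac{2}{5}
E[X²] = Var(X) + (E[X])² = \frac{2}{25} + (\frac{2}{5})² = \frac{6}{25}
E[X(X-1)] = \frac{6}{25} - \frac{2}{5} = - \frac{4}{25}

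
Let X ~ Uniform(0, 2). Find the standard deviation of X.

For X ~ Uniform(0, 2):
Var(X) = \frac{1}{3}
SD(X) = √(Var(X)) = √(\frac{1}{3}) = \frac{\sqrt{3}}{3}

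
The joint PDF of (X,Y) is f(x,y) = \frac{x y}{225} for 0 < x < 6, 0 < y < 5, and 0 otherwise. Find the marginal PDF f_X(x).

f_X(x) = ∫_0^5 f(x,y) dy
= ∫_0^5 \frac{x y}{225} dy
= \frac{x}{18} for 0 < x < 6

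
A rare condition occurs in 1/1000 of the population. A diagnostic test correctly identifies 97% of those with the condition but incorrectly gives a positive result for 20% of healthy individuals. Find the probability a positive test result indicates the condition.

Let D = the rare event, + = positive/flagged.
P(D) = 1/1000
P(+|D) = 97/100
P(+|D') = 20/100 = 1/5
P(+) = P(+|D)P(D) + P(+|D')P(D')
     = \frac{97}{100} × \frac{1}{1000} + \frac{1}{5} × \frac{999}{1000}
     = \frac{20077}{100000}
P(D|+) = P(+|D)P(D)/P(+) = \frac{97}{20077}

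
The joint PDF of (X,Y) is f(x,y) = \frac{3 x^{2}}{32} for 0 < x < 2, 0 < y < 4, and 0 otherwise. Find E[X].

f_X(x) = ∫_0^4 \frac{3 x^{2}}{32} dy = \frac{3 x^{2}}{8}
E[X] = ∫_0^2 x × (\frac{3 x^{2}}{8}) dx = \frac{3}{2}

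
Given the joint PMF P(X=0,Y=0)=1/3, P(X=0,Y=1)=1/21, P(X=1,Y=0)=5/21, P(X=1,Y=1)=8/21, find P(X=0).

P(X=0) = P(X=0,Y=0) + P(X=0,Y=1)
= 1/3 + 1/21
= 8/21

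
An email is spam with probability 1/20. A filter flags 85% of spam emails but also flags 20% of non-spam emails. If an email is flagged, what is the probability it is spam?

Let D = the rare event, + = positive/flagged.
P(D) = 1/20
P(+|D) = 85/100 = 17/20
P(+|D') = 20/100 = 1/5
P(+) = P(+|D)P(D) + P(+|D')P(D')
     = \frac{17}{20} × \frac{1}{20} + \frac{1}{5} × \frac{19}{20}
     = \frac{93}{400}
P(D|+) = P(+|D)P(D)/P(+) = \frac{17}{93}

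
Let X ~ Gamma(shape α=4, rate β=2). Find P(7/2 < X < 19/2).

P(7/2 < X < 19/2) = ∫_{7/2}^{19/2} f(x) dx
where f(x) = \frac{8 x^{3} e^{- 2 x}}{3}
= \frac{-4031 + 269 e^{12}}{3 e^{19}}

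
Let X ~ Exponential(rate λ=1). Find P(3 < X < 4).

P(3 < X < 4) = ∫_{3}^{4} f(x) dx
where f(x) = e^{- x}
= - \frac{1 - e}{e^{4}}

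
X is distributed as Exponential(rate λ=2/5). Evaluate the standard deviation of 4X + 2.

For X ~ Exponential(rate λ=2/5):
Var(X) = \frac{25}{4}
SD(X) = √(Var(X)) = √(\frac{25}{4}) = \frac{5}{2}
SD(4X + 2) = |4| × SD(X) = 4 × \frac{5}{2} = 10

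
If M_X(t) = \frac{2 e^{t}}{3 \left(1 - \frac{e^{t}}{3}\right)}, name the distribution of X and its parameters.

The MGF M(t) = \frac{2 e^{t}}{3 \left(1 - \frac{e^{t}}{3}\right)} is the standard form for the Geometric distribution.
Comparing with the known MGF formula identifies: Geometric(p=2/3), X = trial number of first success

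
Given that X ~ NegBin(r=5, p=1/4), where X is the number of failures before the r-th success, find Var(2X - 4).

For X ~ NegBin(r=5, p=1/4), where X is the number of failures before the r-th success:
Var(X) = 60
Var(2X - 4) = (2)² × Var(X) = 4 × 60 = 240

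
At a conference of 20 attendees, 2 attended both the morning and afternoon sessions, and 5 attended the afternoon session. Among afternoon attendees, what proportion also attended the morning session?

P(A ∩ B) = 2/20 = 1/10
P(B) = 5/20 = 1/4
P(A|B) = P(A ∩ B) / P(B) = (1/10) / (1/4) = 2/5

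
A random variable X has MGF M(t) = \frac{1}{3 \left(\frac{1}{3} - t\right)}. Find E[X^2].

To find E[X^2], compute M^(2)(0):
M^(1)(t) = \frac{1}{3 \left(\frac{1}{3} - t\right)^{2}}
M^(2)(t) = \frac{2}{3 \left(\frac{1}{3} - t\right)^{3}}
M^(2)(0) = 18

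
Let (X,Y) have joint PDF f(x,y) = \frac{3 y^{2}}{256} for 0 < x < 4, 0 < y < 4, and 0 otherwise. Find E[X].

f_X(x) = ∫_0^4 \frac{3 y^{2}}{256} dy = \frac{1}{4}
E[X] = ∫_0^4 x × (\frac{1}{4}) dx = 2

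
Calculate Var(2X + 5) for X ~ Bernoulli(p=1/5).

For X ~ Bernoulli(p=1/5):
Var(X) = \frac{4}{25}
Var(2X + 5) = (2)² × Var(X) = 4 × \frac{4}{25} = \frac{16}{25}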